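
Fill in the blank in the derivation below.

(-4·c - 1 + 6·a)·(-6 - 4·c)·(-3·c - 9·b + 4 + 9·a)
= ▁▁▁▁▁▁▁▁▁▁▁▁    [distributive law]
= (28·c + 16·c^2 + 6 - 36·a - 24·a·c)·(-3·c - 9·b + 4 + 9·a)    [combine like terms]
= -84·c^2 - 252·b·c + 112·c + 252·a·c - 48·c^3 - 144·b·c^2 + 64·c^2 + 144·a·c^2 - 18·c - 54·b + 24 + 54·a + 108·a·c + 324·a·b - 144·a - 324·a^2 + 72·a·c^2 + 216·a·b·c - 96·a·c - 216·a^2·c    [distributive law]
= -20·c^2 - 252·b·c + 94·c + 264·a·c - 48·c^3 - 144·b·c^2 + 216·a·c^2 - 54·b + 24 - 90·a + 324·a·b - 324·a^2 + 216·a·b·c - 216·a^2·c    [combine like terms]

Applying distributive law to the line above:

(24·c + 16·c^2 + 6 + 4·c - 36·a - 24·a·c)·(-3·c - 9·b + 4 + 9·a)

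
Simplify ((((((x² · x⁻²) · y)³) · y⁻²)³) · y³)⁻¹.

y⁻⁶

((((((x² · x⁻²) · y)³) · y⁻²)³) · y³)⁻¹
= ((((((x² · x⁻²) · y)³) · y⁻²)³)⁻¹) · ((y³)⁻¹)    [power of a product]
= (((((x² · x⁻²) · y)³) · y⁻²)⁻³) · ((y³)⁻¹)    [power of a power]
= (((((x² · x⁻²) · y)³)⁻³) · ((y⁻²)⁻³)) · ((y³)⁻¹)    [power of a product]
= ((((x² · x⁻²) · y)⁻⁹) · ((y⁻²)⁻³)) · ((y³)⁻¹)    [power of a power]
= ((((x² · x⁻²)⁻⁹) · (y⁻⁹)) · ((y⁻²)⁻³)) · ((y³)⁻¹)    [power of a product]
= (((((x²)⁻⁹) · ((x⁻²)⁻⁹)) · (y⁻⁹)) · ((y⁻²)⁻³)) · ((y³)⁻¹)    [power of a product]
= (((x⁻¹⁸ · ((x⁻²)⁻⁹)) · (y⁻⁹)) · ((y⁻²)⁻³)) · ((y³)⁻¹)    [power of a power]
= (((x⁻¹⁸ · x¹⁸) · (y⁻⁹)) · ((y⁻²)⁻³)) · ((y³)⁻¹)    [power of a power]
= ((x⁰ · (y⁻⁹)) · ((y⁻²)⁻³)) · ((y³)⁻¹)    [product of powers]
= ((x⁰ · y⁻⁹) · y⁶) · ((y³)⁻¹)    [power of a power]
= ((x⁰ · y⁻⁹) · y⁶) · y⁻³    [power of a power]
= y⁻⁶    [product of powers]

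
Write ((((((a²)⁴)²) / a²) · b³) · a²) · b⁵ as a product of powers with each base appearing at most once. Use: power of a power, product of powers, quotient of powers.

a¹⁶b⁸

((((((a²)⁴)²) / a²) · b³) · a²) · b⁵
= (((((a²)⁸) / a²) · b³) · a²) · b⁵    [power of a power]
= ((((a¹⁶) / a²) · b³) · a²) · b⁵    [power of a power]
= ((a¹⁴ · b³) · a²) · b⁵    [quotient of powers]
= a¹⁶b⁸    [product of powers]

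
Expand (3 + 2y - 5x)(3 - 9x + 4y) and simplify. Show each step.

9 - 42x + 18y - 38xy + 8y^2 + 45x^2

(3 + 2y - 5x)(3 - 9x + 4y)
= 9 - 27x + 12y + 6y - 18xy + 8y^2 - 15x + 45x^2 - 20xy    [distributive law]
= 9 - 42x + 18y - 38xy + 8y^2 + 45x^2    [combine like terms]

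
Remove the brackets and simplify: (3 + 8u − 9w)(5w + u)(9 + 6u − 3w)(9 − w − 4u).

1215w − 4185w² + 2673uw − 1827uw² − 72u²w + 1665w³ + 243u + 702u² + 72u³ + 1290u²w² − 696u³w − 177uw³ − 192u⁴ − 135w⁴

(3 + 8u − 9w)(5w + u)(9 + 6u − 3w)(9 − w − 4u)
= (15w + 3u + 40uw + 8u² − 45w² − 9uw)(9 + 6u − 3w)(9 − w − 4u)    [distributive law]
= (15w + 3u + 31uw + 8u² − 45w²)(9 + 6u − 3w)(9 − w − 4u)    [combine like terms]
= (135w + 90uw − 45w² + 27u + 18u² − 9uw + 279uw + 186u²w − 93uw² + 72u² + 48u³ − 24u²w − 405w² − 270uw² + 135w³)(9 − w − 4u)    [distributive law]
= (135w + 360uw − 450w² + 27u + 90u² + 162u²w − 363uw² + 48u³ + 135w³)(9 − w − 4u)    [combine like terms]
= 1215w − 135w² − 540uw + 3240uw − 360uw² − 1440u²w − 4050w² + 450w³ + 1800uw² + 243u − 27uw − 108u² + 810u² − 90u²w − 360u³ + 1458u²w − 162u²w² − 648u³w − 3267uw² + 363uw³ + 1452u²w² + 432u³ − 48u³w − 192u⁴ + 1215w³ − 135w⁴ − 540uw³    [distributive law]
= 1215w − 4185w² + 2673uw − 1827uw² − 72u²w + 1665w³ + 243u + 702u² + 72u³ + 1290u²w² − 696u³w − 177uw³ − 192u⁴ − 135w⁴    [combine like terms]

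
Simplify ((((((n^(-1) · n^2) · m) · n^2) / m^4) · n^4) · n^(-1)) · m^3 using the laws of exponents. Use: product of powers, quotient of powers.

((((((n^(-1) · n^2) · m) · n^2) / m^4) · n^4) · n^(-1)) · m^3
= (((((n · m) · n^2) / m^4) · n^4) · n^(-1)) · m^3    [product of powers]
= n^6    [quotient of powers; product of powers]

n^6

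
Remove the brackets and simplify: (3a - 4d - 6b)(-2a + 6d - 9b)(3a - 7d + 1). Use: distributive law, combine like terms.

-18a³ + 120a²d - 6a² - 254ad² + 26ad - 45a²b + 105abd - 15ab + 168d³ - 24d² + 162ab² - 378b²d + 54b²

(3a - 4d - 6b)(-2a + 6d - 9b)(3a - 7d + 1)
= (-6a² + 18ad - 27ab + 8ad - 24d² + 36bd + 12ab - 36bd + 54b²)(3a - 7d + 1)    [distributive law]
= (-6a² + 26ad - 15ab - 24d² + 54b²)(3a - 7d + 1)    [combine like terms]
= -18a³ + 42a²d - 6a² + 78a²d - 182ad² + 26ad - 45a²b + 105abd - 15ab - 72ad² + 168d³ - 24d² + 162ab² - 378b²d + 54b²    [distributive law]
= -18a³ + 120a²d - 6a² - 254ad² + 26ad - 45a²b + 105abd - 15ab + 168d³ - 24d² + 162ab² - 378b²d + 54b²    [combine like terms]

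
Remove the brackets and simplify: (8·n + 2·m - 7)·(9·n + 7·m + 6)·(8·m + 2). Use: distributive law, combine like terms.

576·m·n² + 144·n² + 592·m²·n + 28·m·n - 30·n + 112·m³ - 268·m² - 410·m - 84

(8·n + 2·m - 7)·(9·n + 7·m + 6)·(8·m + 2)
= (72·n² + 56·m·n + 48·n + 18·m·n + 14·m² + 12·m - 63·n - 49·m - 42)·(8·m + 2)    [distributive law]
= (72·n² + 74·m·n - 15·n + 14·m² - 37·m - 42)·(8·m + 2)    [combine like terms]
= 576·m·n² + 144·n² + 592·m²·n + 148·m·n - 120·m·n - 30·n + 112·m³ + 28·m² - 296·m² - 74·m - 336·m - 84    [distributive law]
= 576·m·n² + 144·n² + 592·m²·n + 28·m·n - 30·n + 112·m³ - 268·m² - 410·m - 84    [combine like terms]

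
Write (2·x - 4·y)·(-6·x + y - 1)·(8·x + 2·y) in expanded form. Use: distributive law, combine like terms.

-96·x^3 + 184·x^2·y + 20·x·y^2 - 16·x^2 + 28·x·y - 8·y^3 + 8·y^2

(2·x - 4·y)·(-6·x + y - 1)·(8·x + 2·y)
= (-12·x^2 + 2·x·y - 2·x + 24·x·y - 4·y^2 + 4·y)·(8·x + 2·y)    [distributive law]
= (-12·x^2 + 26·x·y - 2·x - 4·y^2 + 4·y)·(8·x + 2·y)    [combine like terms]
= -96·x^3 - 24·x^2·y + 208·x^2·y + 52·x·y^2 - 16·x^2 - 4·x·y - 32·x·y^2 - 8·y^3 + 32·x·y + 8·y^2    [distributive law]
= -96·x^3 + 184·x^2·y + 20·x·y^2 - 16·x^2 + 28·x·y - 8·y^3 + 8·y^2    [combine like terms]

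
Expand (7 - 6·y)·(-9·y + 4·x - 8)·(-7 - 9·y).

609·y - 243·y^2 - 196·x - 84·x·y + 392 - 486·y^3 + 216·x·y^2

(7 - 6·y)·(-9·y + 4·x - 8)·(-7 - 9·y)
= (-63·y + 28·x - 56 + 54·y^2 - 24·x·y + 48·y)·(-7 - 9·y)    [distributive law]
= (-15·y + 28·x - 56 + 54·y^2 - 24·x·y)·(-7 - 9·y)    [combine like terms]
= 105·y + 135·y^2 - 196·x - 252·x·y + 392 + 504·y - 378·y^2 - 486·y^3 + 168·x·y + 216·x·y^2    [distributive law]
= 609·y - 243·y^2 - 196·x - 84·x·y + 392 - 486·y^3 + 216·x·y^2    [combine like terms]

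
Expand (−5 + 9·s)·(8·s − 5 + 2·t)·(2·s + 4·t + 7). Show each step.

(−5 + 9·s)·(8·s − 5 + 2·t)·(2·s + 4·t + 7)
= (−40·s + 25 − 10·t + 72·s² − 45·s + 18·s·t)·(2·s + 4·t + 7)    [distributive law]
= (−85·s + 25 − 10·t + 72·s² + 18·s·t)·(2·s + 4·t + 7)    [combine like terms]
= −170·s² − 340·s·t − 595·s + 50·s + 100·t + 175 − 20·s·t − 40·t² − 70·t + 144·s³ + 288·s²·t + 504·s² + 36·s²·t + 72·s·t² + 126·s·t    [distributive law]
= 334·s² − 234·s·t − 545·s + 30·t + 175 − 40·t² + 144·s³ + 324·s²·t + 72·s·t²    [combine like terms]

334·s² − 234·s·t − 545·s + 30·t + 175 − 40·t² + 144·s³ + 324·s²·t + 72·s·t²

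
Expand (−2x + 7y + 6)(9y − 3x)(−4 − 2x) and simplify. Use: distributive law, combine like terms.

48xy + 78x^2y + 12x^2 − 12x^3 − 252y^2 − 126xy^2 − 216y + 72x

(−2x + 7y + 6)(9y − 3x)(−4 − 2x)
= (−18xy + 6x^2 + 63y^2 − 21xy + 54y − 18x)(−4 − 2x)    [distributive law]
= (−39xy + 6x^2 + 63y^2 + 54y − 18x)(−4 − 2x)    [combine like terms]
= 156xy + 78x^2y − 24x^2 − 12x^3 − 252y^2 − 126xy^2 − 216y − 108xy + 72x + 36x^2    [distributive law]
= 48xy + 78x^2y + 12x^2 − 12x^3 − 252y^2 − 126xy^2 − 216y + 72x    [combine like terms]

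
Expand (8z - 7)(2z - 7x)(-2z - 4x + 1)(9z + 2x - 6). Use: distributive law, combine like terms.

-288z^4 + 368xz^3 + 588z^3 + 2112x^2z^2 - 1082xz^2 - 390z^2 + 448x^3z - 3304x^2z + 1001xz + 84z - 392x^3 + 1274x^2 - 294x

(8z - 7)(2z - 7x)(-2z - 4x + 1)(9z + 2x - 6)
= (16z^2 - 56xz - 14z + 49x)(-2z - 4x + 1)(9z + 2x - 6)    [distributive law]
= (-32z^3 - 64xz^2 + 16z^2 + 112xz^2 + 224x^2z - 56xz + 28z^2 + 56xz - 14z - 98xz - 196x^2 + 49x)(9z + 2x - 6)    [distributive law]
= (-32z^3 + 48xz^2 + 44z^2 + 224x^2z - 98xz - 14z - 196x^2 + 49x)(9z + 2x - 6)    [combine like terms]
= -288z^4 - 64xz^3 + 192z^3 + 432xz^3 + 96x^2z^2 - 288xz^2 + 396z^3 + 88xz^2 - 264z^2 + 2016x^2z^2 + 448x^3z - 1344x^2z - 882xz^2 - 196x^2z + 588xz - 126z^2 - 28xz + 84z - 1764x^2z - 392x^3 + 1176x^2 + 441xz + 98x^2 - 294x    [distributive law]
= -288z^4 + 368xz^3 + 588z^3 + 2112x^2z^2 - 1082xz^2 - 390z^2 + 448x^3z - 3304x^2z + 1001xz + 84z - 392x^3 + 1274x^2 - 294x    [combine like terms]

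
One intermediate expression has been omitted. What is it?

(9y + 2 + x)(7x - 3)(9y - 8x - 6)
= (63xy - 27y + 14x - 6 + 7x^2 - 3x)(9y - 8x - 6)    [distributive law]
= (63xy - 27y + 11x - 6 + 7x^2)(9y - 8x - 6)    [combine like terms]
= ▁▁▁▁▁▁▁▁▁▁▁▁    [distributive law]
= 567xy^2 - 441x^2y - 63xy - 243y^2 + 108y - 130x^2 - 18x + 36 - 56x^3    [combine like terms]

By distributive law:

567xy^2 - 504x^2y - 378xy - 243y^2 + 216xy + 162y + 99xy - 88x^2 - 66x - 54y + 48x + 36 + 63x^2y - 56x^3 - 42x^2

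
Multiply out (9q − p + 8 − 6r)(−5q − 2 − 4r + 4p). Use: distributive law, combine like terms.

−45q² − 58q − 6qr + 41pq + 34p − 20pr − 4p² − 16 − 20r + 24r²

(9q − p + 8 − 6r)(−5q − 2 − 4r + 4p)
= −45q² − 18q − 36qr + 36pq + 5pq + 2p + 4pr − 4p² − 40q − 16 − 32r + 32p + 30qr + 12r + 24r² − 24pr    [distributive law]
= −45q² − 58q − 6qr + 41pq + 34p − 20pr − 4p² − 16 − 20r + 24r²    [combine like terms]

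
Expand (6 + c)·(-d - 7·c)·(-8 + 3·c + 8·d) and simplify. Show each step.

48·d - 346·c·d - 48·d^2 + 336·c - 70·c^2 - 59·c^2·d - 8·c·d^2 - 21·c^3

(6 + c)·(-d - 7·c)·(-8 + 3·c + 8·d)
= (-6·d - 42·c - c·d - 7·c^2)·(-8 + 3·c + 8·d)    [distributive law]
= 48·d - 18·c·d - 48·d^2 + 336·c - 126·c^2 - 336·c·d + 8·c·d - 3·c^2·d - 8·c·d^2 + 56·c^2 - 21·c^3 - 56·c^2·d    [distributive law]
= 48·d - 346·c·d - 48·d^2 + 336·c - 70·c^2 - 59·c^2·d - 8·c·d^2 - 21·c^3    [combine like terms]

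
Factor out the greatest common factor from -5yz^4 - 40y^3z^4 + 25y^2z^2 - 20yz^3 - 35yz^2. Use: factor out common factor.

5yz^2(-z^2 - 8y^2z^2 + 5y - 4z - 7)

-5yz^4 - 40y^3z^4 + 25y^2z^2 - 20yz^3 - 35yz^2
= 5(-yz^4 - 8y^3z^4 + 5y^2z^2 - 4yz^3 - 7yz^2)    [factor out 5]
= 5yz^2(-z^2 - 8y^2z^2 + 5y - 4z - 7)    [factor out yz^2]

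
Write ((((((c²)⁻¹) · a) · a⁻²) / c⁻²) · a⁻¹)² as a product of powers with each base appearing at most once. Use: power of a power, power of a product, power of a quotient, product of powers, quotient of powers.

((((((c²)⁻¹) · a) · a⁻²) / c⁻²) · a⁻¹)²
= ((((((c²)⁻¹) · a) · a⁻²) / c⁻²)²) · ((a⁻¹)²)    [power of a product]
= ((((((c²)⁻¹) · a) · a⁻²)²) / ((c⁻²)²)) · ((a⁻¹)²)    [power of a quotient]
= ((((((c²)⁻¹) · a)²) · ((a⁻²)²)) / ((c⁻²)²)) · ((a⁻¹)²)    [power of a product]
= ((((((c²)⁻¹)²) · (a²)) · ((a⁻²)²)) / ((c⁻²)²)) · ((a⁻¹)²)    [power of a product]
= (((((c²)⁻²) · (a²)) · ((a⁻²)²)) / ((c⁻²)²)) · ((a⁻¹)²)    [power of a power]
= (((c⁻⁴ · (a²)) · ((a⁻²)²)) / ((c⁻²)²)) · ((a⁻¹)²)    [power of a power]
= (((c⁻⁴ · a²) · a⁻⁴) / ((c⁻²)²)) · ((a⁻¹)²)    [power of a power]
= (((c⁻⁴ · a²) · a⁻⁴) / c⁻⁴) · ((a⁻¹)²)    [power of a power]
= (((c⁻⁴ · a²) · a⁻⁴) / c⁻⁴) · a⁻²    [power of a power]
= a⁻⁴    [quotient of powers; product of powers]

a⁻⁴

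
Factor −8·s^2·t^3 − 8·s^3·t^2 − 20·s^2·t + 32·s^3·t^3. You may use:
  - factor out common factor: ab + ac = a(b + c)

−8·s^2·t^3 − 8·s^3·t^2 − 20·s^2·t + 32·s^3·t^3
= 4(−2·s^2·t^3 − 2·s^3·t^2 − 5·s^2·t + 8·s^3·t^3)    [factor out 4]
= 4·s^2·t(−2·t^2 − 2·s·t − 5 + 8·s·t^2)    [factor out s^2·t]

4·s^2·t(−2·t^2 − 2·s·t − 5 + 8·s·t^2)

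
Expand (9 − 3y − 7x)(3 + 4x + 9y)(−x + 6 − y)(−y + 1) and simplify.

−600xy + 63x + 243y + 162 − 639y^2 + 286x^2y − 183x^2 + 639xy^2 + 261y^3 − 103x^2y^2 − 102xy^3 − 27y^4 − 28x^3y + 28x^3

(9 − 3y − 7x)(3 + 4x + 9y)(−x + 6 − y)(−y + 1)
= (27 + 36x + 81y − 9y − 12xy − 27y^2 − 21x − 28x^2 − 63xy)(−x + 6 − y)(−y + 1)    [distributive law]
= (27 + 15x + 72y − 75xy − 27y^2 − 28x^2)(−x + 6 − y)(−y + 1)    [combine like terms]
= (−27x + 162 − 27y − 15x^2 + 90x − 15xy − 72xy + 432y − 72y^2 + 75x^2y − 450xy + 75xy^2 + 27xy^2 − 162y^2 + 27y^3 + 28x^3 − 168x^2 + 28x^2y)(−y + 1)    [distributive law]
= (63x + 162 + 405y − 183x^2 − 537xy − 234y^2 + 103x^2y + 102xy^2 + 27y^3 + 28x^3)(−y + 1)    [combine like terms]
= −63xy + 63x − 162y + 162 − 405y^2 + 405y + 183x^2y − 183x^2 + 537xy^2 − 537xy + 234y^3 − 234y^2 − 103x^2y^2 + 103x^2y − 102xy^3 + 102xy^2 − 27y^4 + 27y^3 − 28x^3y + 28x^3    [distributive law]
= −600xy + 63x + 243y + 162 − 639y^2 + 286x^2y − 183x^2 + 639xy^2 + 261y^3 − 103x^2y^2 − 102xy^3 − 27y^4 − 28x^3y + 28x^3    [combine like terms]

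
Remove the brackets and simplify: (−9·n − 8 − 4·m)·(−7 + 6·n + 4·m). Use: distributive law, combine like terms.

15·n − 54·n² − 60·m·n + 56 − 4·m − 16·m²

(−9·n − 8 − 4·m)·(−7 + 6·n + 4·m)
= 63·n − 54·n² − 36·m·n + 56 − 48·n − 32·m + 28·m − 24·m·n − 16·m²    [distributive law]
= 15·n − 54·n² − 60·m·n + 56 − 4·m − 16·m²    [combine like terms]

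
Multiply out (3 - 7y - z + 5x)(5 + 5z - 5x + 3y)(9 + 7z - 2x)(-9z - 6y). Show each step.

(3 - 7y - z + 5x)(5 + 5z - 5x + 3y)(9 + 7z - 2x)(-9z - 6y)
= (15 + 15z - 15x + 9y - 35y - 35yz + 35xy - 21y^2 - 5z - 5z^2 + 5xz - 3yz + 25x + 25xz - 25x^2 + 15xy)(9 + 7z - 2x)(-9z - 6y)    [distributive law]
= (15 + 10z + 10x - 26y - 38yz + 50xy - 21y^2 - 5z^2 + 30xz - 25x^2)(9 + 7z - 2x)(-9z - 6y)    [combine like terms]
= (135 + 105z - 30x + 90z + 70z^2 - 20xz + 90x + 70xz - 20x^2 - 234y - 182yz + 52xy - 342yz - 266yz^2 + 76xyz + 450xy + 350xyz - 100x^2y - 189y^2 - 147y^2z + 42xy^2 - 45z^2 - 35z^3 + 10xz^2 + 270xz + 210xz^2 - 60x^2z - 225x^2 - 175x^2z + 50x^3)(-9z - 6y)    [distributive law]
= (135 + 195z + 60x + 25z^2 + 320xz - 245x^2 - 234y - 524yz + 502xy - 266yz^2 + 426xyz - 100x^2y - 189y^2 - 147y^2z + 42xy^2 - 35z^3 + 220xz^2 - 235x^2z + 50x^3)(-9z - 6y)    [combine like terms]
= -1215z - 810y - 1755z^2 - 1170yz - 540xz - 360xy - 225z^3 - 150yz^2 - 2880xz^2 - 1920xyz + 2205x^2z + 1470x^2y + 2106yz + 1404y^2 + 4716yz^2 + 3144y^2z - 4518xyz - 3012xy^2 + 2394yz^3 + 1596y^2z^2 - 3834xyz^2 - 2556xy^2z + 900x^2yz + 600x^2y^2 + 1701y^2z + 1134y^3 + 1323y^2z^2 + 882y^3z - 378xy^2z - 252xy^3 + 315z^4 + 210yz^3 - 1980xz^3 - 1320xyz^2 + 2115x^2z^2 + 1410x^2yz - 450x^3z - 300x^3y    [distributive law]
= -1215z - 810y - 1755z^2 + 936yz - 540xz - 360xy - 225z^3 + 4566yz^2 - 2880xz^2 - 6438xyz + 2205x^2z + 1470x^2y + 1404y^2 + 4845y^2z - 3012xy^2 + 2604yz^3 + 2919y^2z^2 - 5154xyz^2 - 2934xy^2z + 2310x^2yz + 600x^2y^2 + 1134y^3 + 882y^3z - 252xy^3 + 315z^4 - 1980xz^3 + 2115x^2z^2 - 450x^3z - 300x^3y    [combine like terms]

-1215z - 810y - 1755z^2 + 936yz - 540xz - 360xy - 225z^3 + 4566yz^2 - 2880xz^2 - 6438xyz + 2205x^2z + 1470x^2y + 1404y^2 + 4845y^2z - 3012xy^2 + 2604yz^3 + 2919y^2z^2 - 5154xyz^2 - 2934xy^2z + 2310x^2yz + 600x^2y^2 + 1134y^3 + 882y^3z - 252xy^3 + 315z^4 - 1980xz^3 + 2115x^2z^2 - 450x^3z - 300x^3y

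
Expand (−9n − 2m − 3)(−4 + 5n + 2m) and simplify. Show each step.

(−9n − 2m − 3)(−4 + 5n + 2m)
= 36n − 45n² − 18mn + 8m − 10mn − 4m² + 12 − 15n − 6m    [distributive law]
= 21n − 45n² − 28mn + 2m − 4m² + 12    [combine like terms]

21n − 45n² − 28mn + 2m − 4m² + 12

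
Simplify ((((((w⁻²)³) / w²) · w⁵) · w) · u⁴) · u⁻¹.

u³w⁻²

((((((w⁻²)³) / w²) · w⁵) · w) · u⁴) · u⁻¹
= ((((w⁻⁶ / w²) · w⁵) · w) · u⁴) · u⁻¹    [power of a power]
= (((w⁻⁸ · w⁵) · w) · u⁴) · u⁻¹    [quotient of powers]
= ((w⁻³ · w) · u⁴) · u⁻¹    [product of powers]
= (w⁻² · u⁴) · u⁻¹    [product of powers]
= u³w⁻²    [product of powers]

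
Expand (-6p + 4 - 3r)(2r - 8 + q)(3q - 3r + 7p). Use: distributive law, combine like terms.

(-6p + 4 - 3r)(2r - 8 + q)(3q - 3r + 7p)
= (-12pr + 48p - 6pq + 8r - 32 + 4q - 6r^2 + 24r - 3qr)(3q - 3r + 7p)    [distributive law]
= (-12pr + 48p - 6pq + 32r - 32 + 4q - 6r^2 - 3qr)(3q - 3r + 7p)    [combine like terms]
= -36pqr + 36pr^2 - 84p^2r + 144pq - 144pr + 336p^2 - 18pq^2 + 18pqr - 42p^2q + 96qr - 96r^2 + 224pr - 96q + 96r - 224p + 12q^2 - 12qr + 28pq - 18qr^2 + 18r^3 - 42pr^2 - 9q^2r + 9qr^2 - 21pqr    [distributive law]
= -39pqr - 6pr^2 - 84p^2r + 172pq + 80pr + 336p^2 - 18pq^2 - 42p^2q + 84qr - 96r^2 - 96q + 96r - 224p + 12q^2 - 9qr^2 + 18r^3 - 9q^2r    [combine like terms]

-39pqr - 6pr^2 - 84p^2r + 172pq + 80pr + 336p^2 - 18pq^2 - 42p^2q + 84qr - 96r^2 - 96q + 96r - 224p + 12q^2 - 9qr^2 + 18r^3 - 9q^2r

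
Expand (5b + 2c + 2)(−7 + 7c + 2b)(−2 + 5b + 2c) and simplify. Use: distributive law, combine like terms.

−8b − 175b^2 − 140bc + 215b^2c + 148bc^2 + 50b^3 − 28c^2 + 28c^3 + 28 − 28c

(5b + 2c + 2)(−7 + 7c + 2b)(−2 + 5b + 2c)
= (−35b + 35bc + 10b^2 − 14c + 14c^2 + 4bc − 14 + 14c + 4b)(−2 + 5b + 2c)    [distributive law]
= (−31b + 39bc + 10b^2 + 14c^2 − 14)(−2 + 5b + 2c)    [combine like terms]
= 62b − 155b^2 − 62bc − 78bc + 195b^2c + 78bc^2 − 20b^2 + 50b^3 + 20b^2c − 28c^2 + 70bc^2 + 28c^3 + 28 − 70b − 28c    [distributive law]
= −8b − 175b^2 − 140bc + 215b^2c + 148bc^2 + 50b^3 − 28c^2 + 28c^3 + 28 − 28c    [combine like terms]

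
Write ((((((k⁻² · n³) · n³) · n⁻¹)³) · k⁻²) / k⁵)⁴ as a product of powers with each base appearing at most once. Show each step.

k⁻⁵²·n⁶⁰

((((((k⁻² · n³) · n³) · n⁻¹)³) · k⁻²) / k⁵)⁴
= ((((((k⁻² · n³) · n³) · n⁻¹)³) · k⁻²)⁴) / ((k⁵)⁴)    [power of a quotient]
= ((((((k⁻² · n³) · n³) · n⁻¹)³)⁴) · ((k⁻²)⁴)) / ((k⁵)⁴)    [power of a product]
= (((((k⁻² · n³) · n³) · n⁻¹)¹²) · ((k⁻²)⁴)) / ((k⁵)⁴)    [power of a power]
= (((((k⁻² · n³) · n³)¹²) · ((n⁻¹)¹²)) · ((k⁻²)⁴)) / ((k⁵)⁴)    [power of a product]
= (((((k⁻² · n³)¹²) · ((n³)¹²)) · ((n⁻¹)¹²)) · ((k⁻²)⁴)) / ((k⁵)⁴)    [power of a product]
= ((((((k⁻²)¹²) · ((n³)¹²)) · ((n³)¹²)) · ((n⁻¹)¹²)) · ((k⁻²)⁴)) / ((k⁵)⁴)    [power of a product]
= ((((k⁻²⁴ · ((n³)¹²)) · ((n³)¹²)) · ((n⁻¹)¹²)) · ((k⁻²)⁴)) / ((k⁵)⁴)    [power of a power]
= ((((k⁻²⁴ · n³⁶) · ((n³)¹²)) · ((n⁻¹)¹²)) · ((k⁻²)⁴)) / ((k⁵)⁴)    [power of a power]
= ((((k⁻²⁴ · n³⁶) · n³⁶) · ((n⁻¹)¹²)) · ((k⁻²)⁴)) / ((k⁵)⁴)    [power of a power]
= ((((k⁻²⁴ · n³⁶) · n³⁶) · n⁻¹²) · ((k⁻²)⁴)) / ((k⁵)⁴)    [power of a power]
= ((((k⁻²⁴ · n³⁶) · n³⁶) · n⁻¹²) · k⁻⁸) / ((k⁵)⁴)    [power of a power]
= ((((k⁻²⁴ · n³⁶) · n³⁶) · n⁻¹²) · k⁻⁸) / k²⁰    [power of a power]
= k⁻⁵²·n⁶⁰    [quotient of powers; product of powers]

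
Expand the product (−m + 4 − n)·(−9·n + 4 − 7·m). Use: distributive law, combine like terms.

16·m·n − 32·m + 7·m² − 40·n + 16 + 9·n²

(−m + 4 − n)·(−9·n + 4 − 7·m)
= 9·m·n − 4·m + 7·m² − 36·n + 16 − 28·m + 9·n² − 4·n + 7·m·n    [distributive law]
= 16·m·n − 32·m + 7·m² − 40·n + 16 + 9·n²    [combine like terms]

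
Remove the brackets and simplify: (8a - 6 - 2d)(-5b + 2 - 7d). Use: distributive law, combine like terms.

(8a - 6 - 2d)(-5b + 2 - 7d)
= -40ab + 16a - 56ad + 30b - 12 + 42d + 10bd - 4d + 14d^2    [distributive law]
= -40ab + 16a - 56ad + 30b - 12 + 38d + 10bd + 14d^2    [combine like terms]

-40ab + 16a - 56ad + 30b - 12 + 38d + 10bd + 14d^2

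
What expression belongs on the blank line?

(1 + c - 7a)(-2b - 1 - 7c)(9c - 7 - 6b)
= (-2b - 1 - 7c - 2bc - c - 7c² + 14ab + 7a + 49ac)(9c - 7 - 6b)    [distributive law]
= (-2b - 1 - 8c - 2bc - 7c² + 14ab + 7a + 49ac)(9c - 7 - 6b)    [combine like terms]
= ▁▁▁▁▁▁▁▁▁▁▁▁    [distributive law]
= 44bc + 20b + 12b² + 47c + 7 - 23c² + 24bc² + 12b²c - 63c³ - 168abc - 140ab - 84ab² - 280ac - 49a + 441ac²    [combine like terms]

By distributive law:

-18bc + 14b + 12b² - 9c + 7 + 6b - 72c² + 56c + 48bc - 18bc² + 14bc + 12b²c - 63c³ + 49c² + 42bc² + 126abc - 98ab - 84ab² + 63ac - 49a - 42ab + 441ac² - 343ac - 294abc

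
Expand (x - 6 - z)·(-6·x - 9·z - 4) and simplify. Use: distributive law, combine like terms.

(x - 6 - z)·(-6·x - 9·z - 4)
= -6·x^2 - 9·x·z - 4·x + 36·x + 54·z + 24 + 6·x·z + 9·z^2 + 4·z    [distributive law]
= -6·x^2 - 3·x·z + 32·x + 58·z + 24 + 9·z^2    [combine like terms]

-6·x^2 - 3·x·z + 32·x + 58·z + 24 + 9·z^2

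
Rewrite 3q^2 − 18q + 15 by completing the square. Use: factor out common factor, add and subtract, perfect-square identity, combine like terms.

3q^2 − 18q + 15
= 3(q^2 − 6q) + 15    [factor out 3 from the q-terms]
= 3(q^2 − 6q + 9 − 9) + 15    [add and subtract 9 inside the bracket]
= 3(q − 3)^2 − 27 + 15    [perfect-square identity]
= 3(q − 3)^2 − 12    [combine constants]

3(q − 3)^2 − 12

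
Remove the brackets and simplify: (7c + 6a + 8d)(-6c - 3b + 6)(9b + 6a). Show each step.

-378bc^2 - 252ac^2 - 189b^2c - 450abc + 378bc + 252ac - 216a^2c - 162ab^2 - 108a^2b + 324ab + 216a^2 - 432bcd - 288acd - 216b^2d - 144abd + 432bd + 288ad

(7c + 6a + 8d)(-6c - 3b + 6)(9b + 6a)
= (-42c^2 - 21bc + 42c - 36ac - 18ab + 36a - 48cd - 24bd + 48d)(9b + 6a)    [distributive law]
= -378bc^2 - 252ac^2 - 189b^2c - 126abc + 378bc + 252ac - 324abc - 216a^2c - 162ab^2 - 108a^2b + 324ab + 216a^2 - 432bcd - 288acd - 216b^2d - 144abd + 432bd + 288ad    [distributive law]
= -378bc^2 - 252ac^2 - 189b^2c - 450abc + 378bc + 252ac - 216a^2c - 162ab^2 - 108a^2b + 324ab + 216a^2 - 432bcd - 288acd - 216b^2d - 144abd + 432bd + 288ad    [combine like terms]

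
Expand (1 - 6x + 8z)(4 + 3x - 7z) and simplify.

4 - 21x + 25z - 18x^2 + 66xz - 56z^2

(1 - 6x + 8z)(4 + 3x - 7z)
= 4 + 3x - 7z - 24x - 18x^2 + 42xz + 32z + 24xz - 56z^2    [distributive law]
= 4 - 21x + 25z - 18x^2 + 66xz - 56z^2    [combine like terms]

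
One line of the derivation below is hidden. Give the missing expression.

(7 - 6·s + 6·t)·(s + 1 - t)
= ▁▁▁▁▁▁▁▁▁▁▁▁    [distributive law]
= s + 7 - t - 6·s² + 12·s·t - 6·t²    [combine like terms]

By distributive law:

7·s + 7 - 7·t - 6·s² - 6·s + 6·s·t + 6·s·t + 6·t - 6·t²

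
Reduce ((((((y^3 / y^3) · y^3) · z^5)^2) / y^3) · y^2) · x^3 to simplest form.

((((((y^3 / y^3) · y^3) · z^5)^2) / y^3) · y^2) · x^3
= ((((((y^3 / y^3) · y^3)^2) · ((z^5)^2)) / y^3) · y^2) · x^3    [power of a product]
= ((((((y^3 / y^3)^2) · ((y^3)^2)) · ((z^5)^2)) / y^3) · y^2) · x^3    [power of a product]
= (((((((y^3)^2) / ((y^3)^2)) · ((y^3)^2)) · ((z^5)^2)) / y^3) · y^2) · x^3    [power of a quotient]
= (((((y^6 / ((y^3)^2)) · ((y^3)^2)) · ((z^5)^2)) / y^3) · y^2) · x^3    [power of a power]
= (((((y^6 / y^6) · ((y^3)^2)) · ((z^5)^2)) / y^3) · y^2) · x^3    [power of a power]
= ((((y^0 · ((y^3)^2)) · ((z^5)^2)) / y^3) · y^2) · x^3    [quotient of powers]
= ((((y^0 · y^6) · ((z^5)^2)) / y^3) · y^2) · x^3    [power of a power]
= (((y^6 · ((z^5)^2)) / y^3) · y^2) · x^3    [product of powers]
= (((y^6 · z^10) / y^3) · y^2) · x^3    [power of a power]
= x^3·y^5·z^10    [quotient of powers; product of powers]

x^3·y^5·z^10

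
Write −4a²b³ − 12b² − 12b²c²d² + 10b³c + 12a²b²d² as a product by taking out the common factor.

2b²(−2a²b − 6 − 6c²d² + 5bc + 6a²d²)

−4a²b³ − 12b² − 12b²c²d² + 10b³c + 12a²b²d²
= 2(−2a²b³ − 6b² − 6b²c²d² + 5b³c + 6a²b²d²)    [factor out 2]
= 2b²(−2a²b − 6 − 6c²d² + 5bc + 6a²d²)    [factor out b²]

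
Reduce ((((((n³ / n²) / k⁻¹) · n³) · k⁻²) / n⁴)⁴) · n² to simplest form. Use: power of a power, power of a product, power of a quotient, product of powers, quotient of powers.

((((((n³ / n²) / k⁻¹) · n³) · k⁻²) / n⁴)⁴) · n²
= ((((((n³ / n²) / k⁻¹) · n³) · k⁻²)⁴) / ((n⁴)⁴)) · n²    [power of a quotient]
= ((((((n³ / n²) / k⁻¹) · n³)⁴) · ((k⁻²)⁴)) / ((n⁴)⁴)) · n²    [power of a product]
= ((((((n³ / n²) / k⁻¹)⁴) · ((n³)⁴)) · ((k⁻²)⁴)) / ((n⁴)⁴)) · n²    [power of a product]
= ((((((n³ / n²)⁴) / ((k⁻¹)⁴)) · ((n³)⁴)) · ((k⁻²)⁴)) / ((n⁴)⁴)) · n²    [power of a quotient]
= (((((((n³)⁴) / ((n²)⁴)) / ((k⁻¹)⁴)) · ((n³)⁴)) · ((k⁻²)⁴)) / ((n⁴)⁴)) · n²    [power of a quotient]
= (((((n¹² / ((n²)⁴)) / ((k⁻¹)⁴)) · ((n³)⁴)) · ((k⁻²)⁴)) / ((n⁴)⁴)) · n²    [power of a power]
= (((((n¹² / n⁸) / ((k⁻¹)⁴)) · ((n³)⁴)) · ((k⁻²)⁴)) / ((n⁴)⁴)) · n²    [power of a power]
= ((((n⁴ / ((k⁻¹)⁴)) · ((n³)⁴)) · ((k⁻²)⁴)) / ((n⁴)⁴)) · n²    [quotient of powers]
= ((((n⁴ / k⁻⁴) · ((n³)⁴)) · ((k⁻²)⁴)) / ((n⁴)⁴)) · n²    [power of a power]
= ((((n⁴ / k⁻⁴) · n¹²) · ((k⁻²)⁴)) / ((n⁴)⁴)) · n²    [power of a power]
= ((((n⁴ / k⁻⁴) · n¹²) · k⁻⁸) / ((n⁴)⁴)) · n²    [power of a power]
= ((((n⁴ / k⁻⁴) · n¹²) · k⁻⁸) / n¹⁶) · n²    [power of a power]
= k⁻⁴n²    [quotient of powers; product of powers]

k⁻⁴n²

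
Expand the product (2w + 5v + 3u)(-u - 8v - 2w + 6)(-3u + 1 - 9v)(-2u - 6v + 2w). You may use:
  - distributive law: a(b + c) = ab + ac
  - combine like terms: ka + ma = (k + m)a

-30u^3w - 216u^2vw + 24u^2w^2 - 26u^2w - 30uvw - 80uw^2 - 606uv^2w + 156uvw^2 + 184v^2w - 244vw^2 - 684v^3w + 252v^2w^2 + 24uw^3 - 8w^3 + 72vw^3 + 12uw - 12vw + 24w^2 - 282u^3v - 1446u^2v^2 + 904u^2v + 2306uv^2 - 3006uv^3 + 1860v^3 - 2160v^4 - 168uv - 180v^2 - 18u^4 + 114u^3 - 36u^2

(2w + 5v + 3u)(-u - 8v - 2w + 6)(-3u + 1 - 9v)(-2u - 6v + 2w)
= (-2uw - 16vw - 4w^2 + 12w - 5uv - 40v^2 - 10vw + 30v - 3u^2 - 24uv - 6uw + 18u)(-3u + 1 - 9v)(-2u - 6v + 2w)    [distributive law]
= (-8uw - 26vw - 4w^2 + 12w - 29uv - 40v^2 + 30v - 3u^2 + 18u)(-3u + 1 - 9v)(-2u - 6v + 2w)    [combine like terms]
= (24u^2w - 8uw + 72uvw + 78uvw - 26vw + 234v^2w + 12uw^2 - 4w^2 + 36vw^2 - 36uw + 12w - 108vw + 87u^2v - 29uv + 261uv^2 + 120uv^2 - 40v^2 + 360v^3 - 90uv + 30v - 270v^2 + 9u^3 - 3u^2 + 27u^2v - 54u^2 + 18u - 162uv)(-2u - 6v + 2w)    [distributive law]
= (24u^2w - 44uw + 150uvw - 134vw + 234v^2w + 12uw^2 - 4w^2 + 36vw^2 + 12w + 114u^2v - 281uv + 381uv^2 - 310v^2 + 360v^3 + 30v + 9u^3 - 57u^2 + 18u)(-2u - 6v + 2w)    [combine like terms]
= -48u^3w - 144u^2vw + 48u^2w^2 + 88u^2w + 264uvw - 88uw^2 - 300u^2vw - 900uv^2w + 300uvw^2 + 268uvw + 804v^2w - 268vw^2 - 468uv^2w - 1404v^3w + 468v^2w^2 - 24u^2w^2 - 72uvw^2 + 24uw^3 + 8uw^2 + 24vw^2 - 8w^3 - 72uvw^2 - 216v^2w^2 + 72vw^3 - 24uw - 72vw + 24w^2 - 228u^3v - 684u^2v^2 + 228u^2vw + 562u^2v + 1686uv^2 - 562uvw - 762u^2v^2 - 2286uv^3 + 762uv^2w + 620uv^2 + 1860v^3 - 620v^2w - 720uv^3 - 2160v^4 + 720v^3w - 60uv - 180v^2 + 60vw - 18u^4 - 54u^3v + 18u^3w + 114u^3 + 342u^2v - 114u^2w - 36u^2 - 108uv + 36uw    [distributive law]
= -30u^3w - 216u^2vw + 24u^2w^2 - 26u^2w - 30uvw - 80uw^2 - 606uv^2w + 156uvw^2 + 184v^2w - 244vw^2 - 684v^3w + 252v^2w^2 + 24uw^3 - 8w^3 + 72vw^3 + 12uw - 12vw + 24w^2 - 282u^3v - 1446u^2v^2 + 904u^2v + 2306uv^2 - 3006uv^3 + 1860v^3 - 2160v^4 - 168uv - 180v^2 - 18u^4 + 114u^3 - 36u^2    [combine like terms]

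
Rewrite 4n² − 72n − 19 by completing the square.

4n² − 72n − 19
= 4(n² − 18n) − 19    [factor out 4 from the n-terms]
= 4(n² − 18n + 81 − 81) − 19    [add and subtract 81 inside the bracket]
= 4(n − 9)² − 324 − 19    [perfect-square identity]
= 4(n − 9)² − 343    [combine constants]

4(n − 9)² − 343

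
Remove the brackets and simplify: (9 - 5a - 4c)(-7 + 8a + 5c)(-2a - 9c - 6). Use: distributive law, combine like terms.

(9 - 5a - 4c)(-7 + 8a + 5c)(-2a - 9c - 6)
= (-63 + 72a + 45c + 35a - 40a^2 - 25ac + 28c - 32ac - 20c^2)(-2a - 9c - 6)    [distributive law]
= (-63 + 107a + 73c - 40a^2 - 57ac - 20c^2)(-2a - 9c - 6)    [combine like terms]
= 126a + 567c + 378 - 214a^2 - 963ac - 642a - 146ac - 657c^2 - 438c + 80a^3 + 360a^2c + 240a^2 + 114a^2c + 513ac^2 + 342ac + 40ac^2 + 180c^3 + 120c^2    [distributive law]
= -516a + 129c + 378 + 26a^2 - 767ac - 537c^2 + 80a^3 + 474a^2c + 553ac^2 + 180c^3    [combine like terms]

-516a + 129c + 378 + 26a^2 - 767ac - 537c^2 + 80a^3 + 474a^2c + 553ac^2 + 180c^3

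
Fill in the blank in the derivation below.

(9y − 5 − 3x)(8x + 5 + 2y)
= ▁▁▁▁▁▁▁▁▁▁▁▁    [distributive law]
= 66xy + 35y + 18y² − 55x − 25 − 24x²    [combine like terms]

Applying distributive law to the line above:

72xy + 45y + 18y² − 40x − 25 − 10y − 24x² − 15x − 6xy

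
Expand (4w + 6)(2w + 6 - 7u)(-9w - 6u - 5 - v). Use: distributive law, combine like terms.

(4w + 6)(2w + 6 - 7u)(-9w - 6u - 5 - v)
= (8w² + 24w - 28uw + 12w + 36 - 42u)(-9w - 6u - 5 - v)    [distributive law]
= (8w² + 36w - 28uw + 36 - 42u)(-9w - 6u - 5 - v)    [combine like terms]
= -72w³ - 48uw² - 40w² - 8vw² - 324w² - 216uw - 180w - 36vw + 252uw² + 168u²w + 140uw + 28uvw - 324w - 216u - 180 - 36v + 378uw + 252u² + 210u + 42uv    [distributive law]
= -72w³ + 204uw² - 364w² - 8vw² + 302uw - 504w - 36vw + 168u²w + 28uvw - 6u - 180 - 36v + 252u² + 42uv    [combine like terms]

-72w³ + 204uw² - 364w² - 8vw² + 302uw - 504w - 36vw + 168u²w + 28uvw - 6u - 180 - 36v + 252u² + 42uv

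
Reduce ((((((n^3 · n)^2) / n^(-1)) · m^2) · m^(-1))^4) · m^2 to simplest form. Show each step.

m^6n^36

((((((n^3 · n)^2) / n^(-1)) · m^2) · m^(-1))^4) · m^2
= ((((((n^3 · n)^2) / n^(-1)) · m^2)^4) · ((m^(-1))^4)) · m^2    [power of a product]
= ((((((n^3 · n)^2) / n^(-1))^4) · ((m^2)^4)) · ((m^(-1))^4)) · m^2    [power of a product]
= ((((((n^3 · n)^2)^4) / ((n^(-1))^4)) · ((m^2)^4)) · ((m^(-1))^4)) · m^2    [power of a quotient]
= (((((n^3 · n)^8) / ((n^(-1))^4)) · ((m^2)^4)) · ((m^(-1))^4)) · m^2    [power of a power]
= ((((((n^3)^8) · (n^8)) / ((n^(-1))^4)) · ((m^2)^4)) · ((m^(-1))^4)) · m^2    [power of a product]
= ((((n^24 · (n^8)) / ((n^(-1))^4)) · ((m^2)^4)) · ((m^(-1))^4)) · m^2    [power of a power]
= (((n^32 / ((n^(-1))^4)) · ((m^2)^4)) · ((m^(-1))^4)) · m^2    [product of powers]
= (((n^32 / n^(-4)) · ((m^2)^4)) · ((m^(-1))^4)) · m^2    [power of a power]
= ((n^36 · ((m^2)^4)) · ((m^(-1))^4)) · m^2    [quotient of powers]
= ((n^36 · m^8) · ((m^(-1))^4)) · m^2    [power of a power]
= ((n^36 · m^8) · m^(-4)) · m^2    [power of a power]
= m^6n^36    [product of powers]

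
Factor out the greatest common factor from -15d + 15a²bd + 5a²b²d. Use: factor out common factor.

-15d + 15a²bd + 5a²b²d
= 5(-3d + 3a²bd + a²b²d)    [factor out 5]
= 5d(-3 + 3a²b + a²b²)    [factor out d]

5d(-3 + 3a²b + a²b²)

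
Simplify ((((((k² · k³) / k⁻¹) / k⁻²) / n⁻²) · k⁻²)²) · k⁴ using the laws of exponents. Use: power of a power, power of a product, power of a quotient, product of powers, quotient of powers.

((((((k² · k³) / k⁻¹) / k⁻²) / n⁻²) · k⁻²)²) · k⁴
= ((((((k² · k³) / k⁻¹) / k⁻²) / n⁻²)²) · ((k⁻²)²)) · k⁴    [power of a product]
= ((((((k² · k³) / k⁻¹) / k⁻²)²) / ((n⁻²)²)) · ((k⁻²)²)) · k⁴    [power of a quotient]
= ((((((k² · k³) / k⁻¹)²) / ((k⁻²)²)) / ((n⁻²)²)) · ((k⁻²)²)) · k⁴    [power of a quotient]
= ((((((k² · k³)²) / ((k⁻¹)²)) / ((k⁻²)²)) / ((n⁻²)²)) · ((k⁻²)²)) · k⁴    [power of a quotient]
= (((((((k²)²) · ((k³)²)) / ((k⁻¹)²)) / ((k⁻²)²)) / ((n⁻²)²)) · ((k⁻²)²)) · k⁴    [power of a product]
= (((((k⁴ · ((k³)²)) / ((k⁻¹)²)) / ((k⁻²)²)) / ((n⁻²)²)) · ((k⁻²)²)) · k⁴    [power of a power]
= (((((k⁴ · k⁶) / ((k⁻¹)²)) / ((k⁻²)²)) / ((n⁻²)²)) · ((k⁻²)²)) · k⁴    [power of a power]
= ((((k¹⁰ / ((k⁻¹)²)) / ((k⁻²)²)) / ((n⁻²)²)) · ((k⁻²)²)) · k⁴    [product of powers]
= ((((k¹⁰ / k⁻²) / ((k⁻²)²)) / ((n⁻²)²)) · ((k⁻²)²)) · k⁴    [power of a power]
= (((k¹² / ((k⁻²)²)) / ((n⁻²)²)) · ((k⁻²)²)) · k⁴    [quotient of powers]
= (((k¹² / k⁻⁴) / ((n⁻²)²)) · ((k⁻²)²)) · k⁴    [power of a power]
= ((k¹⁶ / ((n⁻²)²)) · ((k⁻²)²)) · k⁴    [quotient of powers]
= ((k¹⁶ / n⁻⁴) · ((k⁻²)²)) · k⁴    [power of a power]
= ((k¹⁶ / n⁻⁴) · k⁻⁴) · k⁴    [power of a power]
= k¹⁶n⁴    [quotient of powers; product of powers]

k¹⁶n⁴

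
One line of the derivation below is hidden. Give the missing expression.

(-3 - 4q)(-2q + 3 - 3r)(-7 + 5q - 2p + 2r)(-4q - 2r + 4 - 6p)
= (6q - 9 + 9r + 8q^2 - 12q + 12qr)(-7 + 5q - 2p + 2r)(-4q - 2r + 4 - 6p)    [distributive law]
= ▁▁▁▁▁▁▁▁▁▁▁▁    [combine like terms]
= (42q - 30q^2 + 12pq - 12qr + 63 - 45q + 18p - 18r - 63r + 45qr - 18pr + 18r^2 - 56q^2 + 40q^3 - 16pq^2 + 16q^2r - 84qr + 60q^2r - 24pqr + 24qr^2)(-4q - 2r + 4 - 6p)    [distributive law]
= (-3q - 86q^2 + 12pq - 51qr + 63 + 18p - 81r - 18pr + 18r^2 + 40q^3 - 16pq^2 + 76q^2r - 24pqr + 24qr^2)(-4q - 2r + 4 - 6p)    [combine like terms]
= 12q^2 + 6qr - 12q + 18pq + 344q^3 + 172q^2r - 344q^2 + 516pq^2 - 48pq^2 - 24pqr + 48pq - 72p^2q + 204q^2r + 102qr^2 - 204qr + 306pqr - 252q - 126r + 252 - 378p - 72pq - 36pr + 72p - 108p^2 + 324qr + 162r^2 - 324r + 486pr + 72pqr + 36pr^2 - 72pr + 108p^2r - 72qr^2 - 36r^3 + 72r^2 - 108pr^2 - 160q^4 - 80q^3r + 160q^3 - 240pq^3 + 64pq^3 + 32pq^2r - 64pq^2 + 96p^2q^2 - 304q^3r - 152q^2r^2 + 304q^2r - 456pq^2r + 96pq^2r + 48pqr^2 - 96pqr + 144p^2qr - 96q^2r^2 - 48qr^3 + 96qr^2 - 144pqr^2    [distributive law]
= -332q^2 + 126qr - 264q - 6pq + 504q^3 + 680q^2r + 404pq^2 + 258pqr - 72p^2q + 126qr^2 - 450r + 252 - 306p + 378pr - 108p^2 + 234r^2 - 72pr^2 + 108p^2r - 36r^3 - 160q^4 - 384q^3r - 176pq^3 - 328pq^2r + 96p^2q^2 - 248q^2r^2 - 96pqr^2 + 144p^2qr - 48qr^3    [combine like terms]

By combine like terms:

(-6q - 9 + 9r + 8q^2 + 12qr)(-7 + 5q - 2p + 2r)(-4q - 2r + 4 - 6p)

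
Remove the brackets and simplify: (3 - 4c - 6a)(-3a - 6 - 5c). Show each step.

27a - 18 + 9c + 42ac + 20c^2 + 18a^2

(3 - 4c - 6a)(-3a - 6 - 5c)
= -9a - 18 - 15c + 12ac + 24c + 20c^2 + 18a^2 + 36a + 30ac    [distributive law]
= 27a - 18 + 9c + 42ac + 20c^2 + 18a^2    [combine like terms]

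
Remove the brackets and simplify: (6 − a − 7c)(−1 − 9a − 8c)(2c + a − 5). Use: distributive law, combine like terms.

193c + 259a + 30 − 502ac − 98a^2 − 362c^2 + 89a^2c + 9a^3 + 198ac^2 + 112c^3

(6 − a − 7c)(−1 − 9a − 8c)(2c + a − 5)
= (−6 − 54a − 48c + a + 9a^2 + 8ac + 7c + 63ac + 56c^2)(2c + a − 5)    [distributive law]
= (−6 − 53a − 41c + 9a^2 + 71ac + 56c^2)(2c + a − 5)    [combine like terms]
= −12c − 6a + 30 − 106ac − 53a^2 + 265a − 82c^2 − 41ac + 205c + 18a^2c + 9a^3 − 45a^2 + 142ac^2 + 71a^2c − 355ac + 112c^3 + 56ac^2 − 280c^2    [distributive law]
= 193c + 259a + 30 − 502ac − 98a^2 − 362c^2 + 89a^2c + 9a^3 + 198ac^2 + 112c^3    [combine like terms]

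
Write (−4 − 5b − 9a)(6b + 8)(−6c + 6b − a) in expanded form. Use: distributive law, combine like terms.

384bc − 384b² − 368ab + 192c − 192b + 32a + 180b²c − 180b³ − 294ab² + 324abc + 54a²b + 432ac + 72a²

(−4 − 5b − 9a)(6b + 8)(−6c + 6b − a)
= (−24b − 32 − 30b² − 40b − 54ab − 72a)(−6c + 6b − a)    [distributive law]
= (−64b − 32 − 30b² − 54ab − 72a)(−6c + 6b − a)    [combine like terms]
= 384bc − 384b² + 64ab + 192c − 192b + 32a + 180b²c − 180b³ + 30ab² + 324abc − 324ab² + 54a²b + 432ac − 432ab + 72a²    [distributive law]
= 384bc − 384b² − 368ab + 192c − 192b + 32a + 180b²c − 180b³ − 294ab² + 324abc + 54a²b + 432ac + 72a²    [combine like terms]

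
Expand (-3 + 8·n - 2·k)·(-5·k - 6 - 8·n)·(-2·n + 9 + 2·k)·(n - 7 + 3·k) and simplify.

-1342·k·n² + 1749·k·n - 334·k²·n - 1467·k - 171·k² + 292·k³ + 3444·n² + 1926·n - 1134 - 1424·n³ + 304·k·n³ - 308·k²·n² - 184·k³·n + 128·n⁴ + 60·k⁴

(-3 + 8·n - 2·k)·(-5·k - 6 - 8·n)·(-2·n + 9 + 2·k)·(n - 7 + 3·k)
= (15·k + 18 + 24·n - 40·k·n - 48·n - 64·n² + 10·k² + 12·k + 16·k·n)·(-2·n + 9 + 2·k)·(n - 7 + 3·k)    [distributive law]
= (27·k + 18 - 24·n - 24·k·n - 64·n² + 10·k²)·(-2·n + 9 + 2·k)·(n - 7 + 3·k)    [combine like terms]
= (-54·k·n + 243·k + 54·k² - 36·n + 162 + 36·k + 48·n² - 216·n - 48·k·n + 48·k·n² - 216·k·n - 48·k²·n + 128·n³ - 576·n² - 128·k·n² - 20·k²·n + 90·k² + 20·k³)·(n - 7 + 3·k)    [distributive law]
= (-318·k·n + 279·k + 144·k² - 252·n + 162 - 528·n² - 80·k·n² - 68·k²·n + 128·n³ + 20·k³)·(n - 7 + 3·k)    [combine like terms]
= -318·k·n² + 2226·k·n - 954·k²·n + 279·k·n - 1953·k + 837·k² + 144·k²·n - 1008·k² + 432·k³ - 252·n² + 1764·n - 756·k·n + 162·n - 1134 + 486·k - 528·n³ + 3696·n² - 1584·k·n² - 80·k·n³ + 560·k·n² - 240·k²·n² - 68·k²·n² + 476·k²·n - 204·k³·n + 128·n⁴ - 896·n³ + 384·k·n³ + 20·k³·n - 140·k³ + 60·k⁴    [distributive law]
= -1342·k·n² + 1749·k·n - 334·k²·n - 1467·k - 171·k² + 292·k³ + 3444·n² + 1926·n - 1134 - 1424·n³ + 304·k·n³ - 308·k²·n² - 184·k³·n + 128·n⁴ + 60·k⁴    [combine like terms]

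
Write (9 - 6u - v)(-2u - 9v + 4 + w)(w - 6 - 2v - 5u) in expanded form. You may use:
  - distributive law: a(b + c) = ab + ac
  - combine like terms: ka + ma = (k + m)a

-51uw + 72u + 173uv + 138u² - 97vw + 438v + 116v² - 18w - 216 + 9w² + 42u²w - 304u²v - 60u³ + 73uvw - 157uv² - 6uw² + 11v²w - 18v³ - vw²

(9 - 6u - v)(-2u - 9v + 4 + w)(w - 6 - 2v - 5u)
= (-18u - 81v + 36 + 9w + 12u² + 54uv - 24u - 6uw + 2uv + 9v² - 4v - vw)(w - 6 - 2v - 5u)    [distributive law]
= (-42u - 85v + 36 + 9w + 12u² + 56uv - 6uw + 9v² - vw)(w - 6 - 2v - 5u)    [combine like terms]
= -42uw + 252u + 84uv + 210u² - 85vw + 510v + 170v² + 425uv + 36w - 216 - 72v - 180u + 9w² - 54w - 18vw - 45uw + 12u²w - 72u² - 24u²v - 60u³ + 56uvw - 336uv - 112uv² - 280u²v - 6uw² + 36uw + 12uvw + 30u²w + 9v²w - 54v² - 18v³ - 45uv² - vw² + 6vw + 2v²w + 5uvw    [distributive law]
= -51uw + 72u + 173uv + 138u² - 97vw + 438v + 116v² - 18w - 216 + 9w² + 42u²w - 304u²v - 60u³ + 73uvw - 157uv² - 6uw² + 11v²w - 18v³ - vw²    [combine like terms]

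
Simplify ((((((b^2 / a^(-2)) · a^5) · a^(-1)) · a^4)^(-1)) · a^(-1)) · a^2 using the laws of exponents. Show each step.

a^(-9)b^(-2)

((((((b^2 / a^(-2)) · a^5) · a^(-1)) · a^4)^(-1)) · a^(-1)) · a^2
= ((((((b^2 / a^(-2)) · a^5) · a^(-1))^(-1)) · ((a^4)^(-1))) · a^(-1)) · a^2    [power of a product]
= ((((((b^2 / a^(-2)) · a^5)^(-1)) · ((a^(-1))^(-1))) · ((a^4)^(-1))) · a^(-1)) · a^2    [power of a product]
= ((((((b^2 / a^(-2))^(-1)) · ((a^5)^(-1))) · ((a^(-1))^(-1))) · ((a^4)^(-1))) · a^(-1)) · a^2    [power of a product]
= (((((((b^2)^(-1)) / ((a^(-2))^(-1))) · ((a^5)^(-1))) · ((a^(-1))^(-1))) · ((a^4)^(-1))) · a^(-1)) · a^2    [power of a quotient]
= (((((b^(-2) / ((a^(-2))^(-1))) · ((a^5)^(-1))) · ((a^(-1))^(-1))) · ((a^4)^(-1))) · a^(-1)) · a^2    [power of a power]
= (((((b^(-2) / a^2) · ((a^5)^(-1))) · ((a^(-1))^(-1))) · ((a^4)^(-1))) · a^(-1)) · a^2    [power of a power]
= (((((b^(-2) / a^2) · a^(-5)) · ((a^(-1))^(-1))) · ((a^4)^(-1))) · a^(-1)) · a^2    [power of a power]
= (((((b^(-2) / a^2) · a^(-5)) · a) · ((a^4)^(-1))) · a^(-1)) · a^2    [power of a power]
= (((((b^(-2) / a^2) · a^(-5)) · a) · a^(-4)) · a^(-1)) · a^2    [power of a power]
= a^(-9)b^(-2)    [quotient of powers; product of powers]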